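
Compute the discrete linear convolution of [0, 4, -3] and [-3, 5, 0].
y[0] = 0×-3 = 0; y[1] = 0×5 + 4×-3 = -12; y[2] = 0×0 + 4×5 + -3×-3 = 29; y[3] = 4×0 + -3×5 = -15; y[4] = -3×0 = 0

[0, -12, 29, -15, 0]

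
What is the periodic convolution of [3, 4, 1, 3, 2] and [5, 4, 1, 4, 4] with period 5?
Use y[k] = Σ_j x[j]·h[(k-j) mod 5]. y[0] = 3×5 + 4×4 + 1×4 + 3×1 + 2×4 = 46; y[1] = 3×4 + 4×5 + 1×4 + 3×4 + 2×1 = 50; y[2] = 3×1 + 4×4 + 1×5 + 3×4 + 2×4 = 44; y[3] = 3×4 + 4×1 + 1×4 + 3×5 + 2×4 = 43; y[4] = 3×4 + 4×4 + 1×1 + 3×4 + 2×5 = 51. Result: [46, 50, 44, 43, 51]

[46, 50, 44, 43, 51]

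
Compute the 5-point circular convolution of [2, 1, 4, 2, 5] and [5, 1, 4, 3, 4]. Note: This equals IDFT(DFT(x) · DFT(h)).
Either evaluate y[k] = Σ_j x[j]·h[(k-j) mod 5] directly, or use IDFT(DFT(x) · DFT(h)). y[0] = 2×5 + 1×4 + 4×3 + 2×4 + 5×1 = 39; y[1] = 2×1 + 1×5 + 4×4 + 2×3 + 5×4 = 49; y[2] = 2×4 + 1×1 + 4×5 + 2×4 + 5×3 = 52; y[3] = 2×3 + 1×4 + 4×1 + 2×5 + 5×4 = 44; y[4] = 2×4 + 1×3 + 4×4 + 2×1 + 5×5 = 54. Result: [39, 49, 52, 44, 54]

[39, 49, 52, 44, 54]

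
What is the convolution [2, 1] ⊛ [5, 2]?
y[0] = 2×5 = 10; y[1] = 2×2 + 1×5 = 9; y[2] = 1×2 = 2

[10, 9, 2]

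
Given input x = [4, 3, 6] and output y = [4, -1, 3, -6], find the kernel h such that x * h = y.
Output length 4 = len(x) + len(h) - 1 ⇒ len(h) = 2. Solve h forward using h[k] = (y[k] - Σ_{i≥1} x[i]·h[k-i]) / x[0]: h[0] = y[0] / x[0] = 4 / 4 = 1; h[1] = (y[1] - 3×1) / x[0] = (-1 - 3×1) / 4 = -1. So h = [1, -1]. Forward-check [4, 3, 6] * [1, -1]: y[0] = 4×1 = 4; y[1] = 4×-1 + 3×1 = -1; y[2] = 3×-1 + 6×1 = 3; y[3] = 6×-1 = -6 → [4, -1, 3, -6] ✓

[1, -1]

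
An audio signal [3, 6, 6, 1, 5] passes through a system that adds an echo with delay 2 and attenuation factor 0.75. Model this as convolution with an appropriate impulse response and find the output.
Direct-path + delayed-attenuated-path model → impulse response h = [1, 0, 0.75] (1 at lag 0, 0.75 at lag 2). Output y[n] = x[n] + 0.75·x[n - 2] (with x[n] = 0 outside 0..4): y[0] = 3 + 0.75×0 = 3; y[1] = 6 + 0.75×0 = 6; y[2] = 6 + 0.75×3 = 8.25; y[3] = 1 + 0.75×6 = 5.5; y[4] = 5 + 0.75×6 = 9.5; y[5] = 0 + 0.75×1 = 0.75; y[6] = 0 + 0.75×5 = 3.75. So y = [3, 6, 8.25, 5.5, 9.5, 0.75, 3.75]

[3, 6, 8.25, 5.5, 9.5, 0.75, 3.75]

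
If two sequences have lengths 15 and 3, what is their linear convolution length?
Linear/full convolution length: m + n - 1 = 15 + 3 - 1 = 17

17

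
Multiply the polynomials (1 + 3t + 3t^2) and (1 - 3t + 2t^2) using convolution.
Ascending coefficients: a = [1, 3, 3], b = [1, -3, 2]. c[0] = 1×1 = 1; c[1] = 1×-3 + 3×1 = 0; c[2] = 1×2 + 3×-3 + 3×1 = -4; c[3] = 3×2 + 3×-3 = -3; c[4] = 3×2 = 6. Result coefficients: [1, 0, -4, -3, 6] → 1 - 4t^2 - 3t^3 + 6t^4

1 - 4t^2 - 3t^3 + 6t^4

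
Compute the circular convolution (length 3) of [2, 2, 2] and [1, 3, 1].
Use y[k] = Σ_j u[j]·v[(k-j) mod 3]. y[0] = 2×1 + 2×1 + 2×3 = 10; y[1] = 2×3 + 2×1 + 2×1 = 10; y[2] = 2×1 + 2×3 + 2×1 = 10. Result: [10, 10, 10]

[10, 10, 10]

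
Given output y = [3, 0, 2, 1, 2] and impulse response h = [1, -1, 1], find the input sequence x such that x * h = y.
Deconvolve y=[3, 0, 2, 1, 2] by h=[1, -1, 1]. Since h[0]=1, solve forward: x[0] = y[0] / 1 = 3; x[1] = (y[1] - 3×-1) / 1 = 3; x[2] = (y[2] - 3×-1 - 3×1) / 1 = 2. So x = [3, 3, 2]. Check by forward convolution: y[0] = 3×1 = 3; y[1] = 3×-1 + 3×1 = 0; y[2] = 3×1 + 3×-1 + 2×1 = 2; y[3] = 3×1 + 2×-1 = 1; y[4] = 2×1 = 2

[3, 3, 2]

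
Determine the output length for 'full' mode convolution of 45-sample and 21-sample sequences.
Linear/full convolution length: m + n - 1 = 45 + 21 - 1 = 65

65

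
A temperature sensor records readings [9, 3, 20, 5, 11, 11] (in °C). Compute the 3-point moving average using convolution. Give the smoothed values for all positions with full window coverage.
3-point moving average kernel = [1, 1, 1]. Apply in 'valid' mode (full window coverage): avg[0] = (9 + 3 + 20) / 3 = 10.67; avg[1] = (3 + 20 + 5) / 3 = 9.33; avg[2] = (20 + 5 + 11) / 3 = 12.0; avg[3] = (5 + 11 + 11) / 3 = 9.0. Smoothed values: [10.67, 9.33, 12.0, 9.0]

[10.67, 9.33, 12.0, 9.0]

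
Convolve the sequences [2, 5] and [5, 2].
y[0] = 2×5 = 10; y[1] = 2×2 + 5×5 = 29; y[2] = 5×2 = 10

[10, 29, 10]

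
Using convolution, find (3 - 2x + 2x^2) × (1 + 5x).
Ascending coefficients: a = [3, -2, 2], b = [1, 5]. c[0] = 3×1 = 3; c[1] = 3×5 + -2×1 = 13; c[2] = -2×5 + 2×1 = -8; c[3] = 2×5 = 10. Result coefficients: [3, 13, -8, 10] → 3 + 13x - 8x^2 + 10x^3

3 + 13x - 8x^2 + 10x^3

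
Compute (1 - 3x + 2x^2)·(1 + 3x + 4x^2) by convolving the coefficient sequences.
Ascending coefficients: a = [1, -3, 2], b = [1, 3, 4]. c[0] = 1×1 = 1; c[1] = 1×3 + -3×1 = 0; c[2] = 1×4 + -3×3 + 2×1 = -3; c[3] = -3×4 + 2×3 = -6; c[4] = 2×4 = 8. Result coefficients: [1, 0, -3, -6, 8] → 1 - 3x^2 - 6x^3 + 8x^4

1 - 3x^2 - 6x^3 + 8x^4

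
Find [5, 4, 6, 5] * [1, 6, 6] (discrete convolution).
y[0] = 5×1 = 5; y[1] = 5×6 + 4×1 = 34; y[2] = 5×6 + 4×6 + 6×1 = 60; y[3] = 4×6 + 6×6 + 5×1 = 65; y[4] = 6×6 + 5×6 = 66; y[5] = 5×6 = 30

[5, 34, 60, 65, 66, 30]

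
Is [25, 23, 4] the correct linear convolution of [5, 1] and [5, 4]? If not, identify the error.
Recompute linear convolution of [5, 1] and [5, 4]: y[0] = 5×5 = 25; y[1] = 5×4 + 1×5 = 25; y[2] = 1×4 = 4 → [25, 25, 4]. Compare to given [25, 23, 4]: they differ at index 1: given 23, correct 25, so answer: No

No. Error at index 1: given 23, correct 25.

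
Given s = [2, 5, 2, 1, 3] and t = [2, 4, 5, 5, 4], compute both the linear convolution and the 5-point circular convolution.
Linear: y_lin[0] = 2×2 = 4; y_lin[1] = 2×4 + 5×2 = 18; y_lin[2] = 2×5 + 5×4 + 2×2 = 34; y_lin[3] = 2×5 + 5×5 + 2×4 + 1×2 = 45; y_lin[4] = 2×4 + 5×5 + 2×5 + 1×4 + 3×2 = 53; y_lin[5] = 5×4 + 2×5 + 1×5 + 3×4 = 47; y_lin[6] = 2×4 + 1×5 + 3×5 = 28; y_lin[7] = 1×4 + 3×5 = 19; y_lin[8] = 3×4 = 12 → [4, 18, 34, 45, 53, 47, 28, 19, 12]. Circular (length 5): y[0] = 2×2 + 5×4 + 2×5 + 1×5 + 3×4 = 51; y[1] = 2×4 + 5×2 + 2×4 + 1×5 + 3×5 = 46; y[2] = 2×5 + 5×4 + 2×2 + 1×4 + 3×5 = 53; y[3] = 2×5 + 5×5 + 2×4 + 1×2 + 3×4 = 57; y[4] = 2×4 + 5×5 + 2×5 + 1×4 + 3×2 = 53 → [51, 46, 53, 57, 53]

Linear: [4, 18, 34, 45, 53, 47, 28, 19, 12], Circular: [51, 46, 53, 57, 53]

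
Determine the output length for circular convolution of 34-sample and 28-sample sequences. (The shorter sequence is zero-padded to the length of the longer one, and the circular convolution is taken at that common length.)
Circular convolution (zero-padding the shorter input) has length max(m, n) = max(34, 28) = 34

34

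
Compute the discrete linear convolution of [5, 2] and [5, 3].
y[0] = 5×5 = 25; y[1] = 5×3 + 2×5 = 25; y[2] = 2×3 = 6

[25, 25, 6]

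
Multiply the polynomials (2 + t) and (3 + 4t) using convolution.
Ascending coefficients: a = [2, 1], b = [3, 4]. c[0] = 2×3 = 6; c[1] = 2×4 + 1×3 = 11; c[2] = 1×4 = 4. Result coefficients: [6, 11, 4] → 6 + 11t + 4t^2

6 + 11t + 4t^2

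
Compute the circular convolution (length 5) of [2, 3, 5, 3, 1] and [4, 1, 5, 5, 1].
Use y[k] = Σ_j a[j]·b[(k-j) mod 5]. y[0] = 2×4 + 3×1 + 5×5 + 3×5 + 1×1 = 52; y[1] = 2×1 + 3×4 + 5×1 + 3×5 + 1×5 = 39; y[2] = 2×5 + 3×1 + 5×4 + 3×1 + 1×5 = 41; y[3] = 2×5 + 3×5 + 5×1 + 3×4 + 1×1 = 43; y[4] = 2×1 + 3×5 + 5×5 + 3×1 + 1×4 = 49. Result: [52, 39, 41, 43, 49]

[52, 39, 41, 43, 49]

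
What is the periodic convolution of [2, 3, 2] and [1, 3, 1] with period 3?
Use y[k] = Σ_j u[j]·v[(k-j) mod 3]. y[0] = 2×1 + 3×1 + 2×3 = 11; y[1] = 2×3 + 3×1 + 2×1 = 11; y[2] = 2×1 + 3×3 + 2×1 = 13. Result: [11, 11, 13]

[11, 11, 13]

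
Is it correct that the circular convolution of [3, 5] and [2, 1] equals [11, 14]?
Recompute circular convolution of [3, 5] and [2, 1]: y[0] = 3×2 + 5×1 = 11; y[1] = 3×1 + 5×2 = 13 → [11, 13]. Compare to given [11, 14]: they differ at index 1: given 14, correct 13, so answer: No

No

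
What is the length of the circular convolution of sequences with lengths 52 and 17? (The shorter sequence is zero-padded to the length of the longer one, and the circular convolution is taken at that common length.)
Circular convolution (zero-padding the shorter input) has length max(m, n) = max(52, 17) = 52

52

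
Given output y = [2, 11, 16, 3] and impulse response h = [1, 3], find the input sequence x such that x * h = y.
Deconvolve y=[2, 11, 16, 3] by h=[1, 3]. Since h[0]=1, solve forward: x[0] = y[0] / 1 = 2; x[1] = (y[1] - 2×3) / 1 = 5; x[2] = (y[2] - 5×3) / 1 = 1. So x = [2, 5, 1]. Check by forward convolution: y[0] = 2×1 = 2; y[1] = 2×3 + 5×1 = 11; y[2] = 5×3 + 1×1 = 16; y[3] = 1×3 = 3

[2, 5, 1]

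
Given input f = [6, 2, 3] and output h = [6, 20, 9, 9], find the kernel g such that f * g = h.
Output length 4 = len(f) + len(g) - 1 ⇒ len(g) = 2. Solve g forward using g[k] = (h[k] - Σ_{i≥1} f[i]·g[k-i]) / f[0]: g[0] = h[0] / f[0] = 6 / 6 = 1; g[1] = (h[1] - 2×1) / f[0] = (20 - 2×1) / 6 = 3. So g = [1, 3]. Forward-check [6, 2, 3] * [1, 3]: h[0] = 6×1 = 6; h[1] = 6×3 + 2×1 = 20; h[2] = 2×3 + 3×1 = 9; h[3] = 3×3 = 9 → [6, 20, 9, 9] ✓

[1, 3]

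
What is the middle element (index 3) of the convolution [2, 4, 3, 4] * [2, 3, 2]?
Use y[k] = Σ_i a[i]·b[k-i] at k=3. y[3] = 4×2 + 3×3 + 4×2 = 25

25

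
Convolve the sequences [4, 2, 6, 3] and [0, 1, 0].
y[0] = 4×0 = 0; y[1] = 4×1 + 2×0 = 4; y[2] = 4×0 + 2×1 + 6×0 = 2; y[3] = 2×0 + 6×1 + 3×0 = 6; y[4] = 6×0 + 3×1 = 3; y[5] = 3×0 = 0

[0, 4, 2, 6, 3, 0]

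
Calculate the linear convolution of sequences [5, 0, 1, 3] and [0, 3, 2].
y[0] = 5×0 = 0; y[1] = 5×3 + 0×0 = 15; y[2] = 5×2 + 0×3 + 1×0 = 10; y[3] = 0×2 + 1×3 + 3×0 = 3; y[4] = 1×2 + 3×3 = 11; y[5] = 3×2 = 6

[0, 15, 10, 3, 11, 6]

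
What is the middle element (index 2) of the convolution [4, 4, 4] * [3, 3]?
Use y[k] = Σ_i a[i]·b[k-i] at k=2. y[2] = 4×3 + 4×3 = 24

24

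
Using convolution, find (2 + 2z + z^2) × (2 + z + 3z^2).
Ascending coefficients: a = [2, 2, 1], b = [2, 1, 3]. c[0] = 2×2 = 4; c[1] = 2×1 + 2×2 = 6; c[2] = 2×3 + 2×1 + 1×2 = 10; c[3] = 2×3 + 1×1 = 7; c[4] = 1×3 = 3. Result coefficients: [4, 6, 10, 7, 3] → 4 + 6z + 10z^2 + 7z^3 + 3z^4

4 + 6z + 10z^2 + 7z^3 + 3z^4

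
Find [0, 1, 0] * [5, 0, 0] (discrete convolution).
y[0] = 0×5 = 0; y[1] = 0×0 + 1×5 = 5; y[2] = 0×0 + 1×0 + 0×5 = 0; y[3] = 1×0 + 0×0 = 0; y[4] = 0×0 = 0

[0, 5, 0, 0, 0]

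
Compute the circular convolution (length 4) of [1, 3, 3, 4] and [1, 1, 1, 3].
Use y[k] = Σ_j f[j]·g[(k-j) mod 4]. y[0] = 1×1 + 3×3 + 3×1 + 4×1 = 17; y[1] = 1×1 + 3×1 + 3×3 + 4×1 = 17; y[2] = 1×1 + 3×1 + 3×1 + 4×3 = 19; y[3] = 1×3 + 3×1 + 3×1 + 4×1 = 13. Result: [17, 17, 19, 13]

[17, 17, 19, 13]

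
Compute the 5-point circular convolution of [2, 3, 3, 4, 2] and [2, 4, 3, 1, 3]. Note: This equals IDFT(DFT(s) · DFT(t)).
Either evaluate y[k] = Σ_j s[j]·t[(k-j) mod 5] directly, or use IDFT(DFT(s) · DFT(t)). y[0] = 2×2 + 3×3 + 3×1 + 4×3 + 2×4 = 36; y[1] = 2×4 + 3×2 + 3×3 + 4×1 + 2×3 = 33; y[2] = 2×3 + 3×4 + 3×2 + 4×3 + 2×1 = 38; y[3] = 2×1 + 3×3 + 3×4 + 4×2 + 2×3 = 37; y[4] = 2×3 + 3×1 + 3×3 + 4×4 + 2×2 = 38. Result: [36, 33, 38, 37, 38]

[36, 33, 38, 37, 38]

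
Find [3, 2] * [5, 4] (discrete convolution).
y[0] = 3×5 = 15; y[1] = 3×4 + 2×5 = 22; y[2] = 2×4 = 8

[15, 22, 8]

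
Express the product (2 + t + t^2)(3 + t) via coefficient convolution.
Ascending coefficients: a = [2, 1, 1], b = [3, 1]. c[0] = 2×3 = 6; c[1] = 2×1 + 1×3 = 5; c[2] = 1×1 + 1×3 = 4; c[3] = 1×1 = 1. Result coefficients: [6, 5, 4, 1] → 6 + 5t + 4t^2 + t^3

6 + 5t + 4t^2 + t^3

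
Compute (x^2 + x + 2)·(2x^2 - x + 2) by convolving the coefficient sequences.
Ascending coefficients: a = [2, 1, 1], b = [2, -1, 2]. c[0] = 2×2 = 4; c[1] = 2×-1 + 1×2 = 0; c[2] = 2×2 + 1×-1 + 1×2 = 5; c[3] = 1×2 + 1×-1 = 1; c[4] = 1×2 = 2. Result coefficients: [4, 0, 5, 1, 2] → 2x^4 + x^3 + 5x^2 + 4

2x^4 + x^3 + 5x^2 + 4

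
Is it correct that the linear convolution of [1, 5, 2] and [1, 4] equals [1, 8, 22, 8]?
Recompute linear convolution of [1, 5, 2] and [1, 4]: y[0] = 1×1 = 1; y[1] = 1×4 + 5×1 = 9; y[2] = 5×4 + 2×1 = 22; y[3] = 2×4 = 8 → [1, 9, 22, 8]. Compare to given [1, 8, 22, 8]: they differ at index 1: given 8, correct 9, so answer: No

No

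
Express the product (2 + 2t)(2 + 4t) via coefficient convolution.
Ascending coefficients: a = [2, 2], b = [2, 4]. c[0] = 2×2 = 4; c[1] = 2×4 + 2×2 = 12; c[2] = 2×4 = 8. Result coefficients: [4, 12, 8] → 4 + 12t + 8t^2

4 + 12t + 8t^2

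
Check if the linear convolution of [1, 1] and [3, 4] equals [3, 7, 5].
Recompute linear convolution of [1, 1] and [3, 4]: y[0] = 1×3 = 3; y[1] = 1×4 + 1×3 = 7; y[2] = 1×4 = 4 → [3, 7, 4]. Compare to given [3, 7, 5]: they differ at index 2: given 5, correct 4, so answer: No

No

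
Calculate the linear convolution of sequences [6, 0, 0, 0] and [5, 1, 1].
y[0] = 6×5 = 30; y[1] = 6×1 + 0×5 = 6; y[2] = 6×1 + 0×1 + 0×5 = 6; y[3] = 0×1 + 0×1 + 0×5 = 0; y[4] = 0×1 + 0×1 = 0; y[5] = 0×1 = 0

[30, 6, 6, 0, 0, 0]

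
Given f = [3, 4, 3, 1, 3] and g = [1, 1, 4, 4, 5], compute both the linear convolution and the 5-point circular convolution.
Linear: y_lin[0] = 3×1 = 3; y_lin[1] = 3×1 + 4×1 = 7; y_lin[2] = 3×4 + 4×1 + 3×1 = 19; y_lin[3] = 3×4 + 4×4 + 3×1 + 1×1 = 32; y_lin[4] = 3×5 + 4×4 + 3×4 + 1×1 + 3×1 = 47; y_lin[5] = 4×5 + 3×4 + 1×4 + 3×1 = 39; y_lin[6] = 3×5 + 1×4 + 3×4 = 31; y_lin[7] = 1×5 + 3×4 = 17; y_lin[8] = 3×5 = 15 → [3, 7, 19, 32, 47, 39, 31, 17, 15]. Circular (length 5): y[0] = 3×1 + 4×5 + 3×4 + 1×4 + 3×1 = 42; y[1] = 3×1 + 4×1 + 3×5 + 1×4 + 3×4 = 38; y[2] = 3×4 + 4×1 + 3×1 + 1×5 + 3×4 = 36; y[3] = 3×4 + 4×4 + 3×1 + 1×1 + 3×5 = 47; y[4] = 3×5 + 4×4 + 3×4 + 1×1 + 3×1 = 47 → [42, 38, 36, 47, 47]

Linear: [3, 7, 19, 32, 47, 39, 31, 17, 15], Circular: [42, 38, 36, 47, 47]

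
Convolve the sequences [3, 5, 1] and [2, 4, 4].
y[0] = 3×2 = 6; y[1] = 3×4 + 5×2 = 22; y[2] = 3×4 + 5×4 + 1×2 = 34; y[3] = 5×4 + 1×4 = 24; y[4] = 1×4 = 4

[6, 22, 34, 24, 4]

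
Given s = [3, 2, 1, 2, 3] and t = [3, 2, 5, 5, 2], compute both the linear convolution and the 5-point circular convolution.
Linear: y_lin[0] = 3×3 = 9; y_lin[1] = 3×2 + 2×3 = 12; y_lin[2] = 3×5 + 2×2 + 1×3 = 22; y_lin[3] = 3×5 + 2×5 + 1×2 + 2×3 = 33; y_lin[4] = 3×2 + 2×5 + 1×5 + 2×2 + 3×3 = 34; y_lin[5] = 2×2 + 1×5 + 2×5 + 3×2 = 25; y_lin[6] = 1×2 + 2×5 + 3×5 = 27; y_lin[7] = 2×2 + 3×5 = 19; y_lin[8] = 3×2 = 6 → [9, 12, 22, 33, 34, 25, 27, 19, 6]. Circular (length 5): y[0] = 3×3 + 2×2 + 1×5 + 2×5 + 3×2 = 34; y[1] = 3×2 + 2×3 + 1×2 + 2×5 + 3×5 = 39; y[2] = 3×5 + 2×2 + 1×3 + 2×2 + 3×5 = 41; y[3] = 3×5 + 2×5 + 1×2 + 2×3 + 3×2 = 39; y[4] = 3×2 + 2×5 + 1×5 + 2×2 + 3×3 = 34 → [34, 39, 41, 39, 34]

Linear: [9, 12, 22, 33, 34, 25, 27, 19, 6], Circular: [34, 39, 41, 39, 34]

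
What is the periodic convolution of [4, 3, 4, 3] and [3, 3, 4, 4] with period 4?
Use y[k] = Σ_j x[j]·h[(k-j) mod 4]. y[0] = 4×3 + 3×4 + 4×4 + 3×3 = 49; y[1] = 4×3 + 3×3 + 4×4 + 3×4 = 49; y[2] = 4×4 + 3×3 + 4×3 + 3×4 = 49; y[3] = 4×4 + 3×4 + 4×3 + 3×3 = 49. Result: [49, 49, 49, 49]

[49, 49, 49, 49]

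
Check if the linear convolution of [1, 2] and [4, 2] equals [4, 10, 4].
Recompute linear convolution of [1, 2] and [4, 2]: y[0] = 1×4 = 4; y[1] = 1×2 + 2×4 = 10; y[2] = 2×2 = 4 → [4, 10, 4]. Given [4, 10, 4] matches, so answer: Yes

Yes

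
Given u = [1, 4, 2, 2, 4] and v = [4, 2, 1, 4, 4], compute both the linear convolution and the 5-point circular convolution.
Linear: y_lin[0] = 1×4 = 4; y_lin[1] = 1×2 + 4×4 = 18; y_lin[2] = 1×1 + 4×2 + 2×4 = 17; y_lin[3] = 1×4 + 4×1 + 2×2 + 2×4 = 20; y_lin[4] = 1×4 + 4×4 + 2×1 + 2×2 + 4×4 = 42; y_lin[5] = 4×4 + 2×4 + 2×1 + 4×2 = 34; y_lin[6] = 2×4 + 2×4 + 4×1 = 20; y_lin[7] = 2×4 + 4×4 = 24; y_lin[8] = 4×4 = 16 → [4, 18, 17, 20, 42, 34, 20, 24, 16]. Circular (length 5): y[0] = 1×4 + 4×4 + 2×4 + 2×1 + 4×2 = 38; y[1] = 1×2 + 4×4 + 2×4 + 2×4 + 4×1 = 38; y[2] = 1×1 + 4×2 + 2×4 + 2×4 + 4×4 = 41; y[3] = 1×4 + 4×1 + 2×2 + 2×4 + 4×4 = 36; y[4] = 1×4 + 4×4 + 2×1 + 2×2 + 4×4 = 42 → [38, 38, 41, 36, 42]

Linear: [4, 18, 17, 20, 42, 34, 20, 24, 16], Circular: [38, 38, 41, 36, 42]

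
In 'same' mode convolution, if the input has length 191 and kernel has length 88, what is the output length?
'Same' mode returns an output with the same length as the input: 191

191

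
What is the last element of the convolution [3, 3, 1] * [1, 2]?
Use y[k] = Σ_i a[i]·b[k-i] at k=3. y[3] = 1×2 = 2

2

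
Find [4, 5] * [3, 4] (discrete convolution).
y[0] = 4×3 = 12; y[1] = 4×4 + 5×3 = 31; y[2] = 5×4 = 20

[12, 31, 20]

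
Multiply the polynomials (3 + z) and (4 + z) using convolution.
Ascending coefficients: a = [3, 1], b = [4, 1]. c[0] = 3×4 = 12; c[1] = 3×1 + 1×4 = 7; c[2] = 1×1 = 1. Result coefficients: [12, 7, 1] → 12 + 7z + z^2

12 + 7z + z^2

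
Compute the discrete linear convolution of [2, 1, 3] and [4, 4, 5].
y[0] = 2×4 = 8; y[1] = 2×4 + 1×4 = 12; y[2] = 2×5 + 1×4 + 3×4 = 26; y[3] = 1×5 + 3×4 = 17; y[4] = 3×5 = 15

[8, 12, 26, 17, 15]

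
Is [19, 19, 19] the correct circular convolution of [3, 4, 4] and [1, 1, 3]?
Recompute circular convolution of [3, 4, 4] and [1, 1, 3]: y[0] = 3×1 + 4×3 + 4×1 = 19; y[1] = 3×1 + 4×1 + 4×3 = 19; y[2] = 3×3 + 4×1 + 4×1 = 17 → [19, 19, 17]. Compare to given [19, 19, 19]: they differ at index 2: given 19, correct 17, so answer: No

No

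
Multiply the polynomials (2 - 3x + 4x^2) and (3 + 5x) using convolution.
Ascending coefficients: a = [2, -3, 4], b = [3, 5]. c[0] = 2×3 = 6; c[1] = 2×5 + -3×3 = 1; c[2] = -3×5 + 4×3 = -3; c[3] = 4×5 = 20. Result coefficients: [6, 1, -3, 20] → 6 + x - 3x^2 + 20x^3

6 + x - 3x^2 + 20x^3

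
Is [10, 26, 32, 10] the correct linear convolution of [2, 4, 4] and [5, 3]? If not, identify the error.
Recompute linear convolution of [2, 4, 4] and [5, 3]: y[0] = 2×5 = 10; y[1] = 2×3 + 4×5 = 26; y[2] = 4×3 + 4×5 = 32; y[3] = 4×3 = 12 → [10, 26, 32, 12]. Compare to given [10, 26, 32, 10]: they differ at index 3: given 10, correct 12, so answer: No

No. Error at index 3: given 10, correct 12.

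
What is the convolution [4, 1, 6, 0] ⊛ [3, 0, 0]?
y[0] = 4×3 = 12; y[1] = 4×0 + 1×3 = 3; y[2] = 4×0 + 1×0 + 6×3 = 18; y[3] = 1×0 + 6×0 + 0×3 = 0; y[4] = 6×0 + 0×0 = 0; y[5] = 0×0 = 0

[12, 3, 18, 0, 0, 0]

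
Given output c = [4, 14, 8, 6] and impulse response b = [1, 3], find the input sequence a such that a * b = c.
Deconvolve c=[4, 14, 8, 6] by b=[1, 3]. Since b[0]=1, solve forward: a[0] = c[0] / 1 = 4; a[1] = (c[1] - 4×3) / 1 = 2; a[2] = (c[2] - 2×3) / 1 = 2. So a = [4, 2, 2]. Check by forward convolution: c[0] = 4×1 = 4; c[1] = 4×3 + 2×1 = 14; c[2] = 2×3 + 2×1 = 8; c[3] = 2×3 = 6

[4, 2, 2]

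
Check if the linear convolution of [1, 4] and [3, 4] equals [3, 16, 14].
Recompute linear convolution of [1, 4] and [3, 4]: y[0] = 1×3 = 3; y[1] = 1×4 + 4×3 = 16; y[2] = 4×4 = 16 → [3, 16, 16]. Compare to given [3, 16, 14]: they differ at index 2: given 14, correct 16, so answer: No

No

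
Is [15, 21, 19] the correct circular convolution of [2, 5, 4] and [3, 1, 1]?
Recompute circular convolution of [2, 5, 4] and [3, 1, 1]: y[0] = 2×3 + 5×1 + 4×1 = 15; y[1] = 2×1 + 5×3 + 4×1 = 21; y[2] = 2×1 + 5×1 + 4×3 = 19 → [15, 21, 19]. Given [15, 21, 19] matches, so answer: Yes

Yes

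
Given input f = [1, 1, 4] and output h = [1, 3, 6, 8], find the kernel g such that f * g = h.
Output length 4 = len(f) + len(g) - 1 ⇒ len(g) = 2. Solve g forward using g[k] = (h[k] - Σ_{i≥1} f[i]·g[k-i]) / f[0]: g[0] = h[0] / f[0] = 1 / 1 = 1; g[1] = (h[1] - 1×1) / f[0] = (3 - 1×1) / 1 = 2. So g = [1, 2]. Forward-check [1, 1, 4] * [1, 2]: h[0] = 1×1 = 1; h[1] = 1×2 + 1×1 = 3; h[2] = 1×2 + 4×1 = 6; h[3] = 4×2 = 8 → [1, 3, 6, 8] ✓

[1, 2]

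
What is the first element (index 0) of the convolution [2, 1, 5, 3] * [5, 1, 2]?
Use y[k] = Σ_i a[i]·b[k-i] at k=0. y[0] = 2×5 = 10

10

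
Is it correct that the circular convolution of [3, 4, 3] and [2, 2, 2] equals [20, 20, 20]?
Recompute circular convolution of [3, 4, 3] and [2, 2, 2]: y[0] = 3×2 + 4×2 + 3×2 = 20; y[1] = 3×2 + 4×2 + 3×2 = 20; y[2] = 3×2 + 4×2 + 3×2 = 20 → [20, 20, 20]. Given [20, 20, 20] matches, so answer: Yes

Yes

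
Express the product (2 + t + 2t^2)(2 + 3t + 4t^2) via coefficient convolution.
Ascending coefficients: a = [2, 1, 2], b = [2, 3, 4]. c[0] = 2×2 = 4; c[1] = 2×3 + 1×2 = 8; c[2] = 2×4 + 1×3 + 2×2 = 15; c[3] = 1×4 + 2×3 = 10; c[4] = 2×4 = 8. Result coefficients: [4, 8, 15, 10, 8] → 4 + 8t + 15t^2 + 10t^3 + 8t^4

4 + 8t + 15t^2 + 10t^3 + 8t^4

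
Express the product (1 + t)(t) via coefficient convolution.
Ascending coefficients: a = [1, 1], b = [0, 1]. c[0] = 1×0 = 0; c[1] = 1×1 + 1×0 = 1; c[2] = 1×1 = 1. Result coefficients: [0, 1, 1] → t + t^2

t + t^2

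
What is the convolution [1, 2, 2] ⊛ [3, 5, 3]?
y[0] = 1×3 = 3; y[1] = 1×5 + 2×3 = 11; y[2] = 1×3 + 2×5 + 2×3 = 19; y[3] = 2×3 + 2×5 = 16; y[4] = 2×3 = 6

[3, 11, 19, 16, 6]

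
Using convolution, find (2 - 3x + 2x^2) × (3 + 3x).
Ascending coefficients: a = [2, -3, 2], b = [3, 3]. c[0] = 2×3 = 6; c[1] = 2×3 + -3×3 = -3; c[2] = -3×3 + 2×3 = -3; c[3] = 2×3 = 6. Result coefficients: [6, -3, -3, 6] → 6 - 3x - 3x^2 + 6x^3

6 - 3x - 3x^2 + 6x^3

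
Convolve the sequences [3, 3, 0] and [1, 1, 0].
y[0] = 3×1 = 3; y[1] = 3×1 + 3×1 = 6; y[2] = 3×0 + 3×1 + 0×1 = 3; y[3] = 3×0 + 0×1 = 0; y[4] = 0×0 = 0

[3, 6, 3, 0, 0]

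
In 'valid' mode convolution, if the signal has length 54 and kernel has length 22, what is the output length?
'Valid' mode counts only positions where the kernel fully overlaps the signal: m - n + 1 = 54 - 22 + 1 = 33

33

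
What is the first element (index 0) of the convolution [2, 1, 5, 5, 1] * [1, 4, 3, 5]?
Use y[k] = Σ_i a[i]·b[k-i] at k=0. y[0] = 2×1 = 2

2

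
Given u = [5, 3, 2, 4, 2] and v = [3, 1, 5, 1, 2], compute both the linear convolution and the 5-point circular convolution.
Linear: y_lin[0] = 5×3 = 15; y_lin[1] = 5×1 + 3×3 = 14; y_lin[2] = 5×5 + 3×1 + 2×3 = 34; y_lin[3] = 5×1 + 3×5 + 2×1 + 4×3 = 34; y_lin[4] = 5×2 + 3×1 + 2×5 + 4×1 + 2×3 = 33; y_lin[5] = 3×2 + 2×1 + 4×5 + 2×1 = 30; y_lin[6] = 2×2 + 4×1 + 2×5 = 18; y_lin[7] = 4×2 + 2×1 = 10; y_lin[8] = 2×2 = 4 → [15, 14, 34, 34, 33, 30, 18, 10, 4]. Circular (length 5): y[0] = 5×3 + 3×2 + 2×1 + 4×5 + 2×1 = 45; y[1] = 5×1 + 3×3 + 2×2 + 4×1 + 2×5 = 32; y[2] = 5×5 + 3×1 + 2×3 + 4×2 + 2×1 = 44; y[3] = 5×1 + 3×5 + 2×1 + 4×3 + 2×2 = 38; y[4] = 5×2 + 3×1 + 2×5 + 4×1 + 2×3 = 33 → [45, 32, 44, 38, 33]

Linear: [15, 14, 34, 34, 33, 30, 18, 10, 4], Circular: [45, 32, 44, 38, 33]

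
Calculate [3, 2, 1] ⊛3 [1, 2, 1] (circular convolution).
Use y[k] = Σ_j x[j]·h[(k-j) mod 3]. y[0] = 3×1 + 2×1 + 1×2 = 7; y[1] = 3×2 + 2×1 + 1×1 = 9; y[2] = 3×1 + 2×2 + 1×1 = 8. Result: [7, 9, 8]

[7, 9, 8]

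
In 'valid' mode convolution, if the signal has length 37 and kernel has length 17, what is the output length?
'Valid' mode counts only positions where the kernel fully overlaps the signal: m - n + 1 = 37 - 17 + 1 = 21

21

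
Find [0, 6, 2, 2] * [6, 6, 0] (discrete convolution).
y[0] = 0×6 = 0; y[1] = 0×6 + 6×6 = 36; y[2] = 0×0 + 6×6 + 2×6 = 48; y[3] = 6×0 + 2×6 + 2×6 = 24; y[4] = 2×0 + 2×6 = 12; y[5] = 2×0 = 0

[0, 36, 48, 24, 12, 0]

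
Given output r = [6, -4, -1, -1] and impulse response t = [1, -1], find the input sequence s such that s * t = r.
Deconvolve r=[6, -4, -1, -1] by t=[1, -1]. Since t[0]=1, solve forward: s[0] = r[0] / 1 = 6; s[1] = (r[1] - 6×-1) / 1 = 2; s[2] = (r[2] - 2×-1) / 1 = 1. So s = [6, 2, 1]. Check by forward convolution: r[0] = 6×1 = 6; r[1] = 6×-1 + 2×1 = -4; r[2] = 2×-1 + 1×1 = -1; r[3] = 1×-1 = -1

[6, 2, 1]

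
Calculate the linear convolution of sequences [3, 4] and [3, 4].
y[0] = 3×3 = 9; y[1] = 3×4 + 4×3 = 24; y[2] = 4×4 = 16

[9, 24, 16]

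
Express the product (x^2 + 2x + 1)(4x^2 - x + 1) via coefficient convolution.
Ascending coefficients: a = [1, 2, 1], b = [1, -1, 4]. c[0] = 1×1 = 1; c[1] = 1×-1 + 2×1 = 1; c[2] = 1×4 + 2×-1 + 1×1 = 3; c[3] = 2×4 + 1×-1 = 7; c[4] = 1×4 = 4. Result coefficients: [1, 1, 3, 7, 4] → 4x^4 + 7x^3 + 3x^2 + x + 1

4x^4 + 7x^3 + 3x^2 + x + 1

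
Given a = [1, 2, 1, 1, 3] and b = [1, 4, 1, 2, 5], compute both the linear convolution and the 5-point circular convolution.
Linear: y_lin[0] = 1×1 = 1; y_lin[1] = 1×4 + 2×1 = 6; y_lin[2] = 1×1 + 2×4 + 1×1 = 10; y_lin[3] = 1×2 + 2×1 + 1×4 + 1×1 = 9; y_lin[4] = 1×5 + 2×2 + 1×1 + 1×4 + 3×1 = 17; y_lin[5] = 2×5 + 1×2 + 1×1 + 3×4 = 25; y_lin[6] = 1×5 + 1×2 + 3×1 = 10; y_lin[7] = 1×5 + 3×2 = 11; y_lin[8] = 3×5 = 15 → [1, 6, 10, 9, 17, 25, 10, 11, 15]. Circular (length 5): y[0] = 1×1 + 2×5 + 1×2 + 1×1 + 3×4 = 26; y[1] = 1×4 + 2×1 + 1×5 + 1×2 + 3×1 = 16; y[2] = 1×1 + 2×4 + 1×1 + 1×5 + 3×2 = 21; y[3] = 1×2 + 2×1 + 1×4 + 1×1 + 3×5 = 24; y[4] = 1×5 + 2×2 + 1×1 + 1×4 + 3×1 = 17 → [26, 16, 21, 24, 17]

Linear: [1, 6, 10, 9, 17, 25, 10, 11, 15], Circular: [26, 16, 21, 24, 17]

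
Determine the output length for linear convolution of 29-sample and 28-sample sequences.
Linear/full convolution length: m + n - 1 = 29 + 28 - 1 = 56

56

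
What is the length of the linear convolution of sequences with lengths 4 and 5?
Linear/full convolution length: m + n - 1 = 4 + 5 - 1 = 8

8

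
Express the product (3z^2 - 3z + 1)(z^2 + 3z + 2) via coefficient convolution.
Ascending coefficients: a = [1, -3, 3], b = [2, 3, 1]. c[0] = 1×2 = 2; c[1] = 1×3 + -3×2 = -3; c[2] = 1×1 + -3×3 + 3×2 = -2; c[3] = -3×1 + 3×3 = 6; c[4] = 3×1 = 3. Result coefficients: [2, -3, -2, 6, 3] → 3z^4 + 6z^3 - 2z^2 - 3z + 2

3z^4 + 6z^3 - 2z^2 - 3z + 2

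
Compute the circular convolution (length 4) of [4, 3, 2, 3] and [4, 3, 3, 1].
Use y[k] = Σ_j a[j]·b[(k-j) mod 4]. y[0] = 4×4 + 3×1 + 2×3 + 3×3 = 34; y[1] = 4×3 + 3×4 + 2×1 + 3×3 = 35; y[2] = 4×3 + 3×3 + 2×4 + 3×1 = 32; y[3] = 4×1 + 3×3 + 2×3 + 3×4 = 31. Result: [34, 35, 32, 31]

[34, 35, 32, 31]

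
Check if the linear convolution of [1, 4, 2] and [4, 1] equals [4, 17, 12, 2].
Recompute linear convolution of [1, 4, 2] and [4, 1]: y[0] = 1×4 = 4; y[1] = 1×1 + 4×4 = 17; y[2] = 4×1 + 2×4 = 12; y[3] = 2×1 = 2 → [4, 17, 12, 2]. Given [4, 17, 12, 2] matches, so answer: Yes

Yes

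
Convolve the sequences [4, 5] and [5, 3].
y[0] = 4×5 = 20; y[1] = 4×3 + 5×5 = 37; y[2] = 5×3 = 15

[20, 37, 15]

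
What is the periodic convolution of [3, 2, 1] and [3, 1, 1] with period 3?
Use y[k] = Σ_j s[j]·t[(k-j) mod 3]. y[0] = 3×3 + 2×1 + 1×1 = 12; y[1] = 3×1 + 2×3 + 1×1 = 10; y[2] = 3×1 + 2×1 + 1×3 = 8. Result: [12, 10, 8]

[12, 10, 8]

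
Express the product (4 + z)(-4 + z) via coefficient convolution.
Ascending coefficients: a = [4, 1], b = [-4, 1]. c[0] = 4×-4 = -16; c[1] = 4×1 + 1×-4 = 0; c[2] = 1×1 = 1. Result coefficients: [-16, 0, 1] → -16 + z^2

-16 + z^2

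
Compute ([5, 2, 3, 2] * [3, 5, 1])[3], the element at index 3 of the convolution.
Use y[k] = Σ_i a[i]·b[k-i] at k=3. y[3] = 2×1 + 3×5 + 2×3 = 23

23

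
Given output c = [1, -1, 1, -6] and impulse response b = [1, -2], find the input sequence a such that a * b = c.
Deconvolve c=[1, -1, 1, -6] by b=[1, -2]. Since b[0]=1, solve forward: a[0] = c[0] / 1 = 1; a[1] = (c[1] - 1×-2) / 1 = 1; a[2] = (c[2] - 1×-2) / 1 = 3. So a = [1, 1, 3]. Check by forward convolution: c[0] = 1×1 = 1; c[1] = 1×-2 + 1×1 = -1; c[2] = 1×-2 + 3×1 = 1; c[3] = 3×-2 = -6

[1, 1, 3]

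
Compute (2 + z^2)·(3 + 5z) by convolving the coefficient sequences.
Ascending coefficients: a = [2, 0, 1], b = [3, 5]. c[0] = 2×3 = 6; c[1] = 2×5 + 0×3 = 10; c[2] = 0×5 + 1×3 = 3; c[3] = 1×5 = 5. Result coefficients: [6, 10, 3, 5] → 6 + 10z + 3z^2 + 5z^3

6 + 10z + 3z^2 + 5z^3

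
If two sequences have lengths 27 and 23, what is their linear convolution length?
Linear/full convolution length: m + n - 1 = 27 + 23 - 1 = 49

49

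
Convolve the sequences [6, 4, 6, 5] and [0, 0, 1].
y[0] = 6×0 = 0; y[1] = 6×0 + 4×0 = 0; y[2] = 6×1 + 4×0 + 6×0 = 6; y[3] = 4×1 + 6×0 + 5×0 = 4; y[4] = 6×1 + 5×0 = 6; y[5] = 5×1 = 5

[0, 0, 6, 4, 6, 5]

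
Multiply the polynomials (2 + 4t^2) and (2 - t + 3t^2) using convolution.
Ascending coefficients: a = [2, 0, 4], b = [2, -1, 3]. c[0] = 2×2 = 4; c[1] = 2×-1 + 0×2 = -2; c[2] = 2×3 + 0×-1 + 4×2 = 14; c[3] = 0×3 + 4×-1 = -4; c[4] = 4×3 = 12. Result coefficients: [4, -2, 14, -4, 12] → 4 - 2t + 14t^2 - 4t^3 + 12t^4

4 - 2t + 14t^2 - 4t^3 + 12t^4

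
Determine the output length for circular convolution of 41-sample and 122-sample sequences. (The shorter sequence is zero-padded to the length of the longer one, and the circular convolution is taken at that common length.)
Circular convolution (zero-padding the shorter input) has length max(m, n) = max(41, 122) = 122

122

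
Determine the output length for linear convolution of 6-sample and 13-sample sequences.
Linear/full convolution length: m + n - 1 = 6 + 13 - 1 = 18

18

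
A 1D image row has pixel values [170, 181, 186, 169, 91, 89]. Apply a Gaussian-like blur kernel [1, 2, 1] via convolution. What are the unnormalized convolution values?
Convolve image row [170, 181, 186, 169, 91, 89] with kernel [1, 2, 1]: y[0] = 170×1 = 170; y[1] = 170×2 + 181×1 = 521; y[2] = 170×1 + 181×2 + 186×1 = 718; y[3] = 181×1 + 186×2 + 169×1 = 722; y[4] = 186×1 + 169×2 + 91×1 = 615; y[5] = 169×1 + 91×2 + 89×1 = 440; y[6] = 91×1 + 89×2 = 269; y[7] = 89×1 = 89 → [170, 521, 718, 722, 615, 440, 269, 89]. Normalization factor = sum(kernel) = 4.

[170, 521, 718, 722, 615, 440, 269, 89]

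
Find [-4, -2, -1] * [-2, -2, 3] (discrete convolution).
y[0] = -4×-2 = 8; y[1] = -4×-2 + -2×-2 = 12; y[2] = -4×3 + -2×-2 + -1×-2 = -6; y[3] = -2×3 + -1×-2 = -4; y[4] = -1×3 = -3

[8, 12, -6, -4, -3]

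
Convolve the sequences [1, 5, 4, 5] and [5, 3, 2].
y[0] = 1×5 = 5; y[1] = 1×3 + 5×5 = 28; y[2] = 1×2 + 5×3 + 4×5 = 37; y[3] = 5×2 + 4×3 + 5×5 = 47; y[4] = 4×2 + 5×3 = 23; y[5] = 5×2 = 10

[5, 28, 37, 47, 23, 10]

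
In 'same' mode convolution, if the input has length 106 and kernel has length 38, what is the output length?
'Same' mode returns an output with the same length as the input: 106

106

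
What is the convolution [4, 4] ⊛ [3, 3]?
y[0] = 4×3 = 12; y[1] = 4×3 + 4×3 = 24; y[2] = 4×3 = 12

[12, 24, 12]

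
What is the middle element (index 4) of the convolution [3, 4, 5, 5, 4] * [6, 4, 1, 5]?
Use y[k] = Σ_i a[i]·b[k-i] at k=4. y[4] = 4×5 + 5×1 + 5×4 + 4×6 = 69

69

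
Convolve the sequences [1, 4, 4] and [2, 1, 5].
y[0] = 1×2 = 2; y[1] = 1×1 + 4×2 = 9; y[2] = 1×5 + 4×1 + 4×2 = 17; y[3] = 4×5 + 4×1 = 24; y[4] = 4×5 = 20

[2, 9, 17, 24, 20]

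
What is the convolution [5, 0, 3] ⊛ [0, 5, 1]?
y[0] = 5×0 = 0; y[1] = 5×5 + 0×0 = 25; y[2] = 5×1 + 0×5 + 3×0 = 5; y[3] = 0×1 + 3×5 = 15; y[4] = 3×1 = 3

[0, 25, 5, 15, 3]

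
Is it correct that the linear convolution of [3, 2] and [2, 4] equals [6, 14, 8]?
Recompute linear convolution of [3, 2] and [2, 4]: y[0] = 3×2 = 6; y[1] = 3×4 + 2×2 = 16; y[2] = 2×4 = 8 → [6, 16, 8]. Compare to given [6, 14, 8]: they differ at index 1: given 14, correct 16, so answer: No

No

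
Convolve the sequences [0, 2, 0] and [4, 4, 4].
y[0] = 0×4 = 0; y[1] = 0×4 + 2×4 = 8; y[2] = 0×4 + 2×4 + 0×4 = 8; y[3] = 2×4 + 0×4 = 8; y[4] = 0×4 = 0

[0, 8, 8, 8, 0]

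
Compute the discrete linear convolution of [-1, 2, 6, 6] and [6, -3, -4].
y[0] = -1×6 = -6; y[1] = -1×-3 + 2×6 = 15; y[2] = -1×-4 + 2×-3 + 6×6 = 34; y[3] = 2×-4 + 6×-3 + 6×6 = 10; y[4] = 6×-4 + 6×-3 = -42; y[5] = 6×-4 = -24

[-6, 15, 34, 10, -42, -24]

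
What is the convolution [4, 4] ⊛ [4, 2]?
y[0] = 4×4 = 16; y[1] = 4×2 + 4×4 = 24; y[2] = 4×2 = 8

[16, 24, 8]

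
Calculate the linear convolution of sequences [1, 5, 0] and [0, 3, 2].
y[0] = 1×0 = 0; y[1] = 1×3 + 5×0 = 3; y[2] = 1×2 + 5×3 + 0×0 = 17; y[3] = 5×2 + 0×3 = 10; y[4] = 0×2 = 0

[0, 3, 17, 10, 0]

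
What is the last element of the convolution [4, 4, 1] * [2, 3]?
Use y[k] = Σ_i a[i]·b[k-i] at k=3. y[3] = 1×3 = 3

3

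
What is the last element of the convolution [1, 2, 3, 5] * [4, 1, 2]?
Use y[k] = Σ_i a[i]·b[k-i] at k=5. y[5] = 5×2 = 10

10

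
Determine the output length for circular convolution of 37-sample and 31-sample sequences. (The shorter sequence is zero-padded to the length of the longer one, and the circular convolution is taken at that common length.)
Circular convolution (zero-padding the shorter input) has length max(m, n) = max(37, 31) = 37

37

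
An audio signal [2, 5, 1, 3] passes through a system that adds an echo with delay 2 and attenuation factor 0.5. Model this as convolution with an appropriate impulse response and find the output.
Direct-path + delayed-attenuated-path model → impulse response h = [1, 0, 0.5] (1 at lag 0, 0.5 at lag 2). Output y[n] = x[n] + 0.5·x[n - 2] (with x[n] = 0 outside 0..3): y[0] = 2 + 0.5×0 = 2; y[1] = 5 + 0.5×0 = 5; y[2] = 1 + 0.5×2 = 2.0; y[3] = 3 + 0.5×5 = 5.5; y[4] = 0 + 0.5×1 = 0.5; y[5] = 0 + 0.5×3 = 1.5. So y = [2, 5, 2.0, 5.5, 0.5, 1.5]

[2, 5, 2.0, 5.5, 0.5, 1.5]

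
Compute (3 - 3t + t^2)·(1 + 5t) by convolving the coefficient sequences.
Ascending coefficients: a = [3, -3, 1], b = [1, 5]. c[0] = 3×1 = 3; c[1] = 3×5 + -3×1 = 12; c[2] = -3×5 + 1×1 = -14; c[3] = 1×5 = 5. Result coefficients: [3, 12, -14, 5] → 3 + 12t - 14t^2 + 5t^3

3 + 12t - 14t^2 + 5t^3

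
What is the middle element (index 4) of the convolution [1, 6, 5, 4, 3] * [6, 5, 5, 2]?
Use y[k] = Σ_i a[i]·b[k-i] at k=4. y[4] = 6×2 + 5×5 + 4×5 + 3×6 = 75

75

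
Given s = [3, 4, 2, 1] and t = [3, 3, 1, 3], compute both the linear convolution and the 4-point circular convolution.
Linear: y_lin[0] = 3×3 = 9; y_lin[1] = 3×3 + 4×3 = 21; y_lin[2] = 3×1 + 4×3 + 2×3 = 21; y_lin[3] = 3×3 + 4×1 + 2×3 + 1×3 = 22; y_lin[4] = 4×3 + 2×1 + 1×3 = 17; y_lin[5] = 2×3 + 1×1 = 7; y_lin[6] = 1×3 = 3 → [9, 21, 21, 22, 17, 7, 3]. Circular (length 4): y[0] = 3×3 + 4×3 + 2×1 + 1×3 = 26; y[1] = 3×3 + 4×3 + 2×3 + 1×1 = 28; y[2] = 3×1 + 4×3 + 2×3 + 1×3 = 24; y[3] = 3×3 + 4×1 + 2×3 + 1×3 = 22 → [26, 28, 24, 22]

Linear: [9, 21, 21, 22, 17, 7, 3], Circular: [26, 28, 24, 22]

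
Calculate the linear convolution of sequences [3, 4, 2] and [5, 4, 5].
y[0] = 3×5 = 15; y[1] = 3×4 + 4×5 = 32; y[2] = 3×5 + 4×4 + 2×5 = 41; y[3] = 4×5 + 2×4 = 28; y[4] = 2×5 = 10

[15, 32, 41, 28, 10]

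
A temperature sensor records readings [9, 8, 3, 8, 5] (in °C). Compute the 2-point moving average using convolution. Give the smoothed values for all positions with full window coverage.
2-point moving average kernel = [1, 1]. Apply in 'valid' mode (full window coverage): avg[0] = (9 + 8) / 2 = 8.5; avg[1] = (8 + 3) / 2 = 5.5; avg[2] = (3 + 8) / 2 = 5.5; avg[3] = (8 + 5) / 2 = 6.5. Smoothed values: [8.5, 5.5, 5.5, 6.5]

[8.5, 5.5, 5.5, 6.5]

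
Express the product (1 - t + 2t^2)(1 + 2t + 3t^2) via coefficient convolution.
Ascending coefficients: a = [1, -1, 2], b = [1, 2, 3]. c[0] = 1×1 = 1; c[1] = 1×2 + -1×1 = 1; c[2] = 1×3 + -1×2 + 2×1 = 3; c[3] = -1×3 + 2×2 = 1; c[4] = 2×3 = 6. Result coefficients: [1, 1, 3, 1, 6] → 1 + t + 3t^2 + t^3 + 6t^4

1 + t + 3t^2 + t^3 + 6t^4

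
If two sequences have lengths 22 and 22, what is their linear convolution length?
Linear/full convolution length: m + n - 1 = 22 + 22 - 1 = 43

43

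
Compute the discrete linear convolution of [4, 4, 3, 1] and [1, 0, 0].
y[0] = 4×1 = 4; y[1] = 4×0 + 4×1 = 4; y[2] = 4×0 + 4×0 + 3×1 = 3; y[3] = 4×0 + 3×0 + 1×1 = 1; y[4] = 3×0 + 1×0 = 0; y[5] = 1×0 = 0

[4, 4, 3, 1, 0, 0]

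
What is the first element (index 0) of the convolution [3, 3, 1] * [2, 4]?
Use y[k] = Σ_i a[i]·b[k-i] at k=0. y[0] = 3×2 = 6

6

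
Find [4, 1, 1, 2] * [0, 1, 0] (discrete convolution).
y[0] = 4×0 = 0; y[1] = 4×1 + 1×0 = 4; y[2] = 4×0 + 1×1 + 1×0 = 1; y[3] = 1×0 + 1×1 + 2×0 = 1; y[4] = 1×0 + 2×1 = 2; y[5] = 2×0 = 0

[0, 4, 1, 1, 2, 0]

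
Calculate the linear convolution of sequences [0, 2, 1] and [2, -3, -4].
y[0] = 0×2 = 0; y[1] = 0×-3 + 2×2 = 4; y[2] = 0×-4 + 2×-3 + 1×2 = -4; y[3] = 2×-4 + 1×-3 = -11; y[4] = 1×-4 = -4

[0, 4, -4, -11, -4]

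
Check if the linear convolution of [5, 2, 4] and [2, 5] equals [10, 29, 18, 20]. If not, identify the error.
Recompute linear convolution of [5, 2, 4] and [2, 5]: y[0] = 5×2 = 10; y[1] = 5×5 + 2×2 = 29; y[2] = 2×5 + 4×2 = 18; y[3] = 4×5 = 20 → [10, 29, 18, 20]. Given [10, 29, 18, 20] matches, so answer: Yes

Yes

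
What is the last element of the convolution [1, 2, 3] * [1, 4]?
Use y[k] = Σ_i a[i]·b[k-i] at k=3. y[3] = 3×4 = 12

12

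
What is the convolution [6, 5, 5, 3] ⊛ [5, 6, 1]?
y[0] = 6×5 = 30; y[1] = 6×6 + 5×5 = 61; y[2] = 6×1 + 5×6 + 5×5 = 61; y[3] = 5×1 + 5×6 + 3×5 = 50; y[4] = 5×1 + 3×6 = 23; y[5] = 3×1 = 3

[30, 61, 61, 50, 23, 3]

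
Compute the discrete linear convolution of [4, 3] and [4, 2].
y[0] = 4×4 = 16; y[1] = 4×2 + 3×4 = 20; y[2] = 3×2 = 6

[16, 20, 6]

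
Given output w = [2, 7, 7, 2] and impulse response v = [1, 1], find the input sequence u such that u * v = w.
Deconvolve w=[2, 7, 7, 2] by v=[1, 1]. Since v[0]=1, solve forward: u[0] = w[0] / 1 = 2; u[1] = (w[1] - 2×1) / 1 = 5; u[2] = (w[2] - 5×1) / 1 = 2. So u = [2, 5, 2]. Check by forward convolution: w[0] = 2×1 = 2; w[1] = 2×1 + 5×1 = 7; w[2] = 5×1 + 2×1 = 7; w[3] = 2×1 = 2

[2, 5, 2]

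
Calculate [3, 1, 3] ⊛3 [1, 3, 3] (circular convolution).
Use y[k] = Σ_j x[j]·h[(k-j) mod 3]. y[0] = 3×1 + 1×3 + 3×3 = 15; y[1] = 3×3 + 1×1 + 3×3 = 19; y[2] = 3×3 + 1×3 + 3×1 = 15. Result: [15, 19, 15]

[15, 19, 15]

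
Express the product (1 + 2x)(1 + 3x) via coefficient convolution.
Ascending coefficients: a = [1, 2], b = [1, 3]. c[0] = 1×1 = 1; c[1] = 1×3 + 2×1 = 5; c[2] = 2×3 = 6. Result coefficients: [1, 5, 6] → 1 + 5x + 6x^2

1 + 5x + 6x^2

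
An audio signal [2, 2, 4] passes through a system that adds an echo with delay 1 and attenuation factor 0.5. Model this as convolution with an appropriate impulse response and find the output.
Direct-path + delayed-attenuated-path model → impulse response h = [1, 0.5] (1 at lag 0, 0.5 at lag 1). Output y[n] = x[n] + 0.5·x[n - 1] (with x[n] = 0 outside 0..2): y[0] = 2 + 0.5×0 = 2; y[1] = 2 + 0.5×2 = 3.0; y[2] = 4 + 0.5×2 = 5.0; y[3] = 0 + 0.5×4 = 2.0. So y = [2, 3.0, 5.0, 2.0]

[2, 3.0, 5.0, 2.0]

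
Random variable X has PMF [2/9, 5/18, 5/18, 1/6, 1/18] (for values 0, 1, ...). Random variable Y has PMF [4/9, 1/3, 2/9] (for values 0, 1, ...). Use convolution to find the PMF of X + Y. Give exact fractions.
P(X+Y=k) = Σ_i P(X=i)·P(Y=k-i) — a convolution of [2/9, 5/18, 5/18, 1/6, 1/18] and [4/9, 1/3, 2/9]. P(X+Y=0) = (2/9)×(4/9) = 8/81; P(X+Y=1) = (2/9)×(1/3) + (5/18)×(4/9) = 2/27 + 10/81 = 16/81; P(X+Y=2) = (2/9)×(2/9) + (5/18)×(1/3) + (5/18)×(4/9) = 4/81 + 5/54 + 10/81 = 43/162; P(X+Y=3) = (5/18)×(2/9) + (5/18)×(1/3) + (1/6)×(4/9) = 5/81 + 5/54 + 2/27 = 37/162; P(X+Y=4) = (5/18)×(2/9) + (1/6)×(1/3) + (1/18)×(4/9) = 5/81 + 1/18 + 2/81 = 23/162; P(X+Y=5) = (1/6)×(2/9) + (1/18)×(1/3) = 1/27 + 1/54 = 1/18; P(X+Y=6) = (1/18)×(2/9) = 1/81. PMF: [8/81, 16/81, 43/162, 37/162, 23/162, 1/18, 1/81] (sums to 1 ✓)

[8/81, 16/81, 43/162, 37/162, 23/162, 1/18, 1/81]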